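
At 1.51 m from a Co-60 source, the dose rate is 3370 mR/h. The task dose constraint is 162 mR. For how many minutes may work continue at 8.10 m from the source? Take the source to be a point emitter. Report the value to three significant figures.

83.0 min

Applying the 1/r² law, rate at 8.10 m:
3370 × (1.51/8.10)² = 3370 × 0.03475 = 117.1 mR/h.
Stay time = 162 mR ÷ 117.1 mR/h = 1.383 h = 82.98 min.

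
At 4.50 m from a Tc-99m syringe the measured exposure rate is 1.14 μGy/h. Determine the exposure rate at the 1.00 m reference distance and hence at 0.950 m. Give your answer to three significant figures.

Using I₁d₁² = I₂d₂²,
At 1.00 m: 1.14 × (4.50/1.00)² = 1.14 × 20.25 = 23.08 μGy/h
At 0.950 m: 23.08 × (1.00/0.950)² = 23.08 × 1.108 = 25.57 μGy/h.

23.1 μGy/h; 25.6 μGy/h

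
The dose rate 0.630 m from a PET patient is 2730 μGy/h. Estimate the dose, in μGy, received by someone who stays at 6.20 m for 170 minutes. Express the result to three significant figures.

Using I₁d₁² = I₂d₂², rate at 6.20 m:
(0.630/6.20)² = 0.01033, so 2730 × 0.01033 = 28.20 μGy/h.
Dose = rate × time = 28.20 μGy/h × 2.833 h = 79.89 μGy.

79.9 μGy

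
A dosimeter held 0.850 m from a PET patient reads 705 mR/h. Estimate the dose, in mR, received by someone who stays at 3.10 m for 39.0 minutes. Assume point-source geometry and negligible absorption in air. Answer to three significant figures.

Since intensity falls as 1/r², rate at 3.10 m:
705 × (0.850/3.10)² = 705 × 0.07518 = 53.00 mR/h.
Dose = rate × time = 53.00 mR/h × 0.6500 h = 34.45 mR.

34.5 mR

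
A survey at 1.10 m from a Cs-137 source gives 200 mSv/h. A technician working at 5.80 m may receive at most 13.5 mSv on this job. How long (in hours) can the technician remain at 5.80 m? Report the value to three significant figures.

1.88 h

Intensity scales as (d₁/d₂)², so rate at 5.80 m:
(1.10/5.80)² = 0.03597, so 200 × 0.03597 = 7.194 mSv/h.
Stay time = 13.5 mSv ÷ 7.194 mSv/h = 1.877 h.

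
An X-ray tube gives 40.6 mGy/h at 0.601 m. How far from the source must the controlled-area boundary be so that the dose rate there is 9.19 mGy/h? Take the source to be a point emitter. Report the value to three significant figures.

1.26 m

Using I₁d₁² = I₂d₂², d₂ = d₁·√(I₁/I₂).
I₁/I₂ = 40.6/9.19 = 4.418, so d₂ = 0.601 × √4.418 = 1.263 m.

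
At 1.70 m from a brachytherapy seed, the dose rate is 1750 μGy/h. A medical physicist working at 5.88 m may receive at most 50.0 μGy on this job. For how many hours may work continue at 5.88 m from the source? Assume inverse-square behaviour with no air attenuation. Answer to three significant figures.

Applying the 1/r² law, rate at 5.88 m:
1750 × (1.70/5.88)² = 1750 × 0.08359 = 146.3 μGy/h.
Stay time = 50.0 μGy ÷ 146.3 μGy/h = 0.3418 h.

0.342 h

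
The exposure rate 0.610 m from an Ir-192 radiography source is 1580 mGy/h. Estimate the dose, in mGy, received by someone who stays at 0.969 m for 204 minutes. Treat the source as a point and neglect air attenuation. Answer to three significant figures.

2130 mGy

Since intensity falls as 1/r², rate at 0.969 m:
1580 × (0.610/0.969)² = 1580 × 0.3963 = 626.2 mGy/h.
Dose = rate × time = 626.2 mGy/h × 3.400 h = 2129 mGy.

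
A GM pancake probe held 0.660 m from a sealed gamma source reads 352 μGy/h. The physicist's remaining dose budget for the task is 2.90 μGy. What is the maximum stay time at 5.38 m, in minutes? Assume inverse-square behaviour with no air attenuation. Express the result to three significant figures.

32.8 min

Applying the 1/r² law, rate at 5.38 m:
(0.660/5.38)² = 0.01505, so 352 × 0.01505 = 5.298 μGy/h.
Stay time = 2.90 μGy ÷ 5.298 μGy/h = 0.5474 h = 32.84 min.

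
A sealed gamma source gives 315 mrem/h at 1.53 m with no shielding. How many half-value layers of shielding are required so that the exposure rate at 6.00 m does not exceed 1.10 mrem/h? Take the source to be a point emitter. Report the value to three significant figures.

4.22 half-value layers

At 6.00 m, distance alone gives (1.53/6.00)² = 0.06502, so 315 × 0.06502 = 20.48 mrem/h.
Further attenuation needed: 20.48/1.10 = 18.62.
n = log₂(18.62) = 4.219 half-value layers.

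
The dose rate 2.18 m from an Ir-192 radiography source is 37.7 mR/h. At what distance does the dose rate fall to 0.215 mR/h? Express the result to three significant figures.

28.9 m

Intensity scales as (d₁/d₂)², so d₂ = d₁·√(I₁/I₂).
I₁/I₂ = 37.7/0.215 = 175.3, so d₂ = 2.18 × √175.3 = 28.86 m.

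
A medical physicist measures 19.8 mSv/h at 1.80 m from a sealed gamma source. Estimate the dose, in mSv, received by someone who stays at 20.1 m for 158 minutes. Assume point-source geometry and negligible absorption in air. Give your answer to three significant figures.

0.418 mSv

Intensity scales as (d₁/d₂)², so rate at 20.1 m:
(1.80/20.1)² = 0.008020, so 19.8 × 0.008020 = 0.1588 mSv/h.
Dose = rate × time = 0.1588 mSv/h × 2.633 h = 0.4181 mSv.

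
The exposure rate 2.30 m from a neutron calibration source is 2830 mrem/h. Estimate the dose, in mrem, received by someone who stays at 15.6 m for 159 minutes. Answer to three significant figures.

Applying the 1/r² law, rate at 15.6 m:
2830 × (2.30/15.6)² = 2830 × 0.02174 = 61.52 mrem/h.
Dose = rate × time = 61.52 mrem/h × 2.650 h = 163.0 mrem.

163 mrem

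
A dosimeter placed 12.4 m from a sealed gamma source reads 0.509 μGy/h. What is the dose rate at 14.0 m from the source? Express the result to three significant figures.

0.399 μGy/h

Intensity scales as (d₁/d₂)², so scaling from 12.4 m to 14.0 m:
(12.4/14.0)² = 0.7845, so 0.509 × 0.7845 = 0.3993 μGy/h.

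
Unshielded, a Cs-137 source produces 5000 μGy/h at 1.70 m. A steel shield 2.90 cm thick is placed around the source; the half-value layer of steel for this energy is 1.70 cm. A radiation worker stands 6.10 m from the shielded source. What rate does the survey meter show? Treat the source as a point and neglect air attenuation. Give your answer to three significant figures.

119 μGy/h

Distance alone: (1.70/6.10)² = 0.07767, so 5000 × 0.07767 = 388.4 μGy/h.
Shield: 2.90/1.70 = 1.706 half-value layers → attenuation 2^(−1.706) = 0.3065.
Combined: 388.4 × 0.3065 = 119.0 μGy/h.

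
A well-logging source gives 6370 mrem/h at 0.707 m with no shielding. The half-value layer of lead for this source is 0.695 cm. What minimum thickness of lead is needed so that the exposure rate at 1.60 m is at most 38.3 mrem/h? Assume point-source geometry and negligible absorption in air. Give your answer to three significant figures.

3.49 cm

At 1.60 m, distance alone gives (0.707/1.60)² = 0.1953, so 6370 × 0.1953 = 1244 mrem/h.
Further attenuation needed: 1244/38.3 = 32.48.
n = log₂(32.48) = 5.021 half-value layers.
Thickness = 5.021 × 0.695 cm = 3.490 cm.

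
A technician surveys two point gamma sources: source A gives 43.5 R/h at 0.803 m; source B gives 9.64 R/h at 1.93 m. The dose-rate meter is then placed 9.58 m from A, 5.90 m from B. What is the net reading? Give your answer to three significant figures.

Each source contributes Iᵢ·(dᵢ/rᵢ)²; contributions add.
A: 43.5 × (0.803/9.58)² = 0.3056 R/h
B: 9.64 × (1.93/5.90)² = 1.032 R/h
Total = 0.3056 + 1.032 = 1.338 R/h.

1.34 R/h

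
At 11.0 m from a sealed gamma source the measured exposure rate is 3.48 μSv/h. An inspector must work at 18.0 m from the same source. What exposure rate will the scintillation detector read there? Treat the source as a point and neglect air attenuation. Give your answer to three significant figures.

Since intensity falls as 1/r², scaling from 11.0 m to 18.0 m:
3.48 × (11.0/18.0)² = 3.48 × 0.3735 = 1.300 μSv/h.

1.30 μSv/h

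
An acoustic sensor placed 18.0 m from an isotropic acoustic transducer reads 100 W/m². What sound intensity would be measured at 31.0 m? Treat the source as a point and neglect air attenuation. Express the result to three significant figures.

Since intensity falls as 1/r², scaling from 18.0 m to 31.0 m:
100 × (18.0/31.0)² = 100 × 0.3371 = 33.71 W/m².

33.7 W/m²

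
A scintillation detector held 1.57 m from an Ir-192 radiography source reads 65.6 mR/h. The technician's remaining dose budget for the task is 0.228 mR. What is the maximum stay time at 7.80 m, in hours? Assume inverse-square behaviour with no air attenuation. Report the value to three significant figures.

Using I₁d₁² = I₂d₂², rate at 7.80 m:
(1.57/7.80)² = 0.04051, so 65.6 × 0.04051 = 2.657 mR/h.
Stay time = 0.228 mR ÷ 2.657 mR/h = 0.08581 h.

0.0858 h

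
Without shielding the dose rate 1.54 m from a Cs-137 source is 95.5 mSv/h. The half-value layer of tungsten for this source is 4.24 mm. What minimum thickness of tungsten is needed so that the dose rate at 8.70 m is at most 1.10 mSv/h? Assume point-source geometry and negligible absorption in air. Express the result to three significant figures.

At 8.70 m, distance alone gives (1.54/8.70)² = 0.03133, so 95.5 × 0.03133 = 2.992 mSv/h.
Further attenuation needed: 2.992/1.10 = 2.720.
n = log₂(2.720) = 1.444 half-value layers.
Thickness = 1.444 × 4.24 mm = 6.123 mm.

6.12 mm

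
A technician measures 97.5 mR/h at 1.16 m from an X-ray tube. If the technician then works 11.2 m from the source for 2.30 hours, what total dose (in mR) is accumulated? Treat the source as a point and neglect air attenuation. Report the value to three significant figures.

2.41 mR

Since intensity falls as 1/r², rate at 11.2 m:
97.5 × (1.16/11.2)² = 97.5 × 0.01073 = 1.046 mR/h.
Dose = rate × time = 1.046 mR/h × 2.300 h = 2.406 mR.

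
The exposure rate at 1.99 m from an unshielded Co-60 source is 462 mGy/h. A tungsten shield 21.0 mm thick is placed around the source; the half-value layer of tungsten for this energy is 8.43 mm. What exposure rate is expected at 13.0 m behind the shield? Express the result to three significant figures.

Distance alone: (1.99/13.0)² = 0.02343, so 462 × 0.02343 = 10.82 mGy/h.
Shield: 21.0/8.43 = 2.491 half-value layers → attenuation 2^(−2.491) = 0.1779.
Combined: 10.82 × 0.1779 = 1.925 mGy/h.

1.93 mGy/h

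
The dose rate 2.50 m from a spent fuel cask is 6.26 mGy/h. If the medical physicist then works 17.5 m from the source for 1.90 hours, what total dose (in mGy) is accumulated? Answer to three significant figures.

Applying the 1/r² law, rate at 17.5 m:
6.26 × (2.50/17.5)² = 6.26 × 0.02041 = 0.1278 mGy/h.
Dose = rate × time = 0.1278 mGy/h × 1.900 h = 0.2428 mGy.

0.243 mGy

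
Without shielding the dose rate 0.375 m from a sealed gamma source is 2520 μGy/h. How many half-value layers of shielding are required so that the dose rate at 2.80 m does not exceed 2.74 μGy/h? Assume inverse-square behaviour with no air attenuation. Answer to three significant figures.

4.04 half-value layers

At 2.80 m, distance alone gives 2520 × (0.375/2.80)² = 2520 × 0.01794 = 45.21 μGy/h.
Further attenuation needed: 45.21/2.74 = 16.50.
n = log₂(16.50) = 4.044 half-value layers.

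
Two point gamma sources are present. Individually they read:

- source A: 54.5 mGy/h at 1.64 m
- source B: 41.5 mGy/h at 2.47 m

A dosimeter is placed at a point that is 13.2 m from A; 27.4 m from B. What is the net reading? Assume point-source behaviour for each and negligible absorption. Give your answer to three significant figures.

By superposition, sum each source's inverse-square contribution:
A: 54.5 × (1.64/13.2)² = 0.8413 mGy/h
B: 41.5 × (2.47/27.4)² = 0.3372 mGy/h
Total = 0.8413 + 0.3372 = 1.179 mGy/h.

1.18 mGy/h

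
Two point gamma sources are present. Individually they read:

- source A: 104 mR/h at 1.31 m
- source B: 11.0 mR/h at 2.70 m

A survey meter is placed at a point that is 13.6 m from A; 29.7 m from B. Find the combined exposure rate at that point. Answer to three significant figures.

1.06 mR/h

Each source contributes Iᵢ·(dᵢ/rᵢ)²; contributions add.
A: 104 × (1.31/13.6)² = 0.9649 mR/h
B: 11.0 × (2.70/29.7)² = 0.09091 mR/h
Total = 0.9649 + 0.09091 = 1.056 mR/h.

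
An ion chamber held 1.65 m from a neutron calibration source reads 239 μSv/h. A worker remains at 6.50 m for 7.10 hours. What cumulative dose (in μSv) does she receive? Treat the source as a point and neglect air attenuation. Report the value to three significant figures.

Since intensity falls as 1/r², rate at 6.50 m:
239 × (1.65/6.50)² = 239 × 0.06444 = 15.40 μSv/h.
Dose = rate × time = 15.40 μSv/h × 7.100 h = 109.3 μSv.

109 μSv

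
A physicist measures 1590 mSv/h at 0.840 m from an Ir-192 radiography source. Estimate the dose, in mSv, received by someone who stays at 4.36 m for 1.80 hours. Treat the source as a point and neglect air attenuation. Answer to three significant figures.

106 mSv

Since intensity falls as 1/r², rate at 4.36 m:
(0.840/4.36)² = 0.03712, so 1590 × 0.03712 = 59.02 mSv/h.
Dose = rate × time = 59.02 mSv/h × 1.800 h = 106.2 mSv.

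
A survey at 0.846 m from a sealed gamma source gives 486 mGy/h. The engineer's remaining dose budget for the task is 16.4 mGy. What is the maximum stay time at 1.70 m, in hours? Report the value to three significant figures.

0.136 h

Applying the 1/r² law, rate at 1.70 m:
(0.846/1.70)² = 0.2477, so 486 × 0.2477 = 120.4 mGy/h.
Stay time = 16.4 mGy ÷ 120.4 mGy/h = 0.1362 h.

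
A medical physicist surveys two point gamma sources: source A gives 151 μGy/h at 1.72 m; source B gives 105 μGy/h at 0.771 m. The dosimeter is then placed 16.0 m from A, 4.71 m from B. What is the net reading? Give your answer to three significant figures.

Each source contributes Iᵢ·(dᵢ/rᵢ)²; contributions add.
A: 151 × (1.72/16.0)² = 1.745 μGy/h
B: 105 × (0.771/4.71)² = 2.814 μGy/h
Total = 1.745 + 2.814 = 4.559 μGy/h.

4.56 μGy/h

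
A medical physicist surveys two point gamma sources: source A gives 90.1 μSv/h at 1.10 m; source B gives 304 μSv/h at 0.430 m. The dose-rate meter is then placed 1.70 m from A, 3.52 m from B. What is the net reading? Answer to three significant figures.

Each source contributes Iᵢ·(dᵢ/rᵢ)²; contributions add.
A: 90.1 × (1.10/1.70)² = 37.72 μSv/h
B: 304 × (0.430/3.52)² = 4.537 μSv/h
Total = 37.72 + 4.537 = 42.26 μSv/h.

42.3 μSv/h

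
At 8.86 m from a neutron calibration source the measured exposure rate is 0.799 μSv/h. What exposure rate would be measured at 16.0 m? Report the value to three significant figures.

By the inverse-square law, scaling from 8.86 m to 16.0 m:
0.799 × (8.86/16.0)² = 0.799 × 0.3066 = 0.2450 μSv/h.

0.245 μSv/h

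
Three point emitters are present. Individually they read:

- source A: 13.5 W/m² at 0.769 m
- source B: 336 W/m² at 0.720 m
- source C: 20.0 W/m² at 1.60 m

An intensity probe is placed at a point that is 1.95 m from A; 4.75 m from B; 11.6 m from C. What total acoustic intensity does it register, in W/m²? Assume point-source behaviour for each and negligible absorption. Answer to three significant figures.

10.2 W/m²

By superposition, sum each source's inverse-square contribution:
A: 13.5 × (0.769/1.95)² = 2.100 W/m²
B: 336 × (0.720/4.75)² = 7.720 W/m²
C: 20.0 × (1.60/11.6)² = 0.3805 W/m²
Total = 2.100 + 7.720 + 0.3805 = 10.20 W/m².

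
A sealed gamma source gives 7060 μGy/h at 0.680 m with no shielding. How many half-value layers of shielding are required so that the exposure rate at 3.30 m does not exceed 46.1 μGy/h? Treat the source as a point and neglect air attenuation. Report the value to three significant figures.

2.70 half-value layers

At 3.30 m, distance alone gives (0.680/3.30)² = 0.04246, so 7060 × 0.04246 = 299.8 μGy/h.
Further attenuation needed: 299.8/46.1 = 6.503.
n = log₂(6.503) = 2.701 half-value layers.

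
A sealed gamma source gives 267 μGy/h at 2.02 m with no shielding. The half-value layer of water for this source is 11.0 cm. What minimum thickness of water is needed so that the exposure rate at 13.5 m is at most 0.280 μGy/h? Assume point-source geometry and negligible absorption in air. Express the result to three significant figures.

At 13.5 m, distance alone gives (2.02/13.5)² = 0.02239, so 267 × 0.02239 = 5.978 μGy/h.
Further attenuation needed: 5.978/0.280 = 21.35.
n = log₂(21.35) = 4.416 half-value layers.
Thickness = 4.416 × 11.0 cm = 48.58 cm.

48.6 cm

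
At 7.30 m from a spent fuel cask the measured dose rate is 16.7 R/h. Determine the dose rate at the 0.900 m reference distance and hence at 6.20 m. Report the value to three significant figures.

1100 R/h; 23.2 R/h

Using I₁d₁² = I₂d₂²,
At 0.900 m: (7.30/0.900)² = 65.79, so 16.7 × 65.79 = 1099 R/h
At 6.20 m: (0.900/6.20)² = 0.02107, so 1099 × 0.02107 = 23.16 R/h.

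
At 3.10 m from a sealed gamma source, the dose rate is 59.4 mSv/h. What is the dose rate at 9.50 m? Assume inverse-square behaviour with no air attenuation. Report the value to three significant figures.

Intensity scales as (d₁/d₂)², so the rate at 9.50 m is
(3.10/9.50)² = 0.1065, so 59.4 × 0.1065 = 6.326 mSv/h.

6.33 mSv/h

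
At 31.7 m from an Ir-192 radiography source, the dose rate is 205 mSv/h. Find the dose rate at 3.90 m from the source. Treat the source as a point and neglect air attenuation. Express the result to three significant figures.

13500 mSv/h

Since intensity falls as 1/r², the rate at 3.90 m is
(31.7/3.90)² = 66.07, so 205 × 66.07 = 13540 mSv/h.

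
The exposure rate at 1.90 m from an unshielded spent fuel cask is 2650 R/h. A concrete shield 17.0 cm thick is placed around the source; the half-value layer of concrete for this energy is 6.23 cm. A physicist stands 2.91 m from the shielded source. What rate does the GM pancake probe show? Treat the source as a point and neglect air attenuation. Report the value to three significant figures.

170 R/h

Distance alone: 2650 × (1.90/2.91)² = 2650 × 0.4263 = 1130 R/h.
Shield: 17.0/6.23 = 2.729 half-value layers → attenuation 2^(−2.729) = 0.1508.
Combined: 1130 × 0.1508 = 170.4 R/h.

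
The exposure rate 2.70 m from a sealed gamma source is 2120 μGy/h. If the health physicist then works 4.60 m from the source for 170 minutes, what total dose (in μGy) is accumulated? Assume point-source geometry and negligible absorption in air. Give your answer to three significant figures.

Using I₁d₁² = I₂d₂², rate at 4.60 m:
2120 × (2.70/4.60)² = 2120 × 0.3445 = 730.3 μGy/h.
Dose = rate × time = 730.3 μGy/h × 2.833 h = 2069 μGy.

2070 μGy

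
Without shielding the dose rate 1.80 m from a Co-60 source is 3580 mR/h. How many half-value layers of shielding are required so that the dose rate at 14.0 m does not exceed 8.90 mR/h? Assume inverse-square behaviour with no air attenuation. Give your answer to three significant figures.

At 14.0 m, distance alone gives (1.80/14.0)² = 0.01653, so 3580 × 0.01653 = 59.18 mR/h.
Further attenuation needed: 59.18/8.90 = 6.649.
n = log₂(6.649) = 2.733 half-value layers.

2.73 half-value layers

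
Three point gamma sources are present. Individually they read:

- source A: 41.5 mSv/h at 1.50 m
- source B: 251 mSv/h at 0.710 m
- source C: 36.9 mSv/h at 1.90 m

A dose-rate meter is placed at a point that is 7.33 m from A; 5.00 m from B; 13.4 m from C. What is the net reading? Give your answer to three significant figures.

7.54 mSv/h

By superposition, sum each source's inverse-square contribution:
A: 41.5 × (1.50/7.33)² = 1.738 mSv/h
B: 251 × (0.710/5.00)² = 5.061 mSv/h
C: 36.9 × (1.90/13.4)² = 0.7419 mSv/h
Total = 1.738 + 5.061 + 0.7419 = 7.541 mSv/h.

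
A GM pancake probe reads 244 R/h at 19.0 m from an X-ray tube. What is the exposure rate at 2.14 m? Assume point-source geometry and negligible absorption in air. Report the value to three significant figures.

Intensity scales as (d₁/d₂)², so the rate at 2.14 m is
244 × (19.0/2.14)² = 244 × 78.83 = 19230 R/h.

19200 R/h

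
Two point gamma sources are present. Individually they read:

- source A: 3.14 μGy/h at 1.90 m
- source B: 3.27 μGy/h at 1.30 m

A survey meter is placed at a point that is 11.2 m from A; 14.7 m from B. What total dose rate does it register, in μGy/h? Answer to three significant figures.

0.116 μGy/h

By superposition, sum each source's inverse-square contribution:
A: 3.14 × (1.90/11.2)² = 0.09037 μGy/h
B: 3.27 × (1.30/14.7)² = 0.02557 μGy/h
Total = 0.09037 + 0.02557 = 0.1159 μGy/h.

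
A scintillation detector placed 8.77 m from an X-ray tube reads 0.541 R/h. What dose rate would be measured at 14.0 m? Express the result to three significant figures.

0.212 R/h

Intensity scales as (d₁/d₂)², so scaling from 8.77 m to 14.0 m:
0.541 × (8.77/14.0)² = 0.541 × 0.3924 = 0.2123 R/h.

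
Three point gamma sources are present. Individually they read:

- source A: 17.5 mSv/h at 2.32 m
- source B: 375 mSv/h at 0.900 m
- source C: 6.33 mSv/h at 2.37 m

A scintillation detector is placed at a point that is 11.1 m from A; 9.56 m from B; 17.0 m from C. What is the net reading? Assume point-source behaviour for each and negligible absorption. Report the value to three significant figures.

By superposition, sum each source's inverse-square contribution:
A: 17.5 × (2.32/11.1)² = 0.7645 mSv/h
B: 375 × (0.900/9.56)² = 3.324 mSv/h
C: 6.33 × (2.37/17.0)² = 0.1230 mSv/h
Total = 0.7645 + 3.324 + 0.1230 = 4.212 mSv/h.

4.21 mSv/h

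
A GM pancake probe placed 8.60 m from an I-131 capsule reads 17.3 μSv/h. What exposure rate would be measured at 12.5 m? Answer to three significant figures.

8.19 μSv/h

Using I₁d₁² = I₂d₂², scaling from 8.60 m to 12.5 m:
17.3 × (8.60/12.5)² = 17.3 × 0.4733 = 8.188 μSv/h.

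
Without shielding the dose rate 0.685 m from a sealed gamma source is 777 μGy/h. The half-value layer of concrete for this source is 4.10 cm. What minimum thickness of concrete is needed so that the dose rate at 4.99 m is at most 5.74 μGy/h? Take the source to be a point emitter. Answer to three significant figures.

At 4.99 m, distance alone gives 777 × (0.685/4.99)² = 777 × 0.01884 = 14.64 μGy/h.
Further attenuation needed: 14.64/5.74 = 2.551.
n = log₂(2.551) = 1.351 half-value layers.
Thickness = 1.351 × 4.10 cm = 5.539 cm.

5.54 cm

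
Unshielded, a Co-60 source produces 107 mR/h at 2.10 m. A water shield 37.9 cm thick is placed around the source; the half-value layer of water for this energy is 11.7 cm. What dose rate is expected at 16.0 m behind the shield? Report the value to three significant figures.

Distance alone: 107 × (2.10/16.0)² = 107 × 0.01723 = 1.844 mR/h.
Shield: 37.9/11.7 = 3.239 half-value layers → attenuation 2^(−3.239) = 0.1059.
Combined: 1.844 × 0.1059 = 0.1953 mR/h.

0.195 mR/h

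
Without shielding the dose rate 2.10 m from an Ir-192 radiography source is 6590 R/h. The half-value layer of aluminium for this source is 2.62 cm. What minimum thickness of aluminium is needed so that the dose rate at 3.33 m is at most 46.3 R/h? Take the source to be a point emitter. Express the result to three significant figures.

15.3 cm

At 3.33 m, distance alone gives 6590 × (2.10/3.33)² = 6590 × 0.3977 = 2621 R/h.
Further attenuation needed: 2621/46.3 = 56.61.
n = log₂(56.61) = 5.823 half-value layers.
Thickness = 5.823 × 2.62 cm = 15.26 cm.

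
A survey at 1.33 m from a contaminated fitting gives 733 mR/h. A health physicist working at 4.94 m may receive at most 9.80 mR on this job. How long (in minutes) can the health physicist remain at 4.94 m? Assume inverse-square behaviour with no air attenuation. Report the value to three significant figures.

Applying the 1/r² law, rate at 4.94 m:
(1.33/4.94)² = 0.07249, so 733 × 0.07249 = 53.14 mR/h.
Stay time = 9.80 mR ÷ 53.14 mR/h = 0.1844 h = 11.06 min.

11.1 min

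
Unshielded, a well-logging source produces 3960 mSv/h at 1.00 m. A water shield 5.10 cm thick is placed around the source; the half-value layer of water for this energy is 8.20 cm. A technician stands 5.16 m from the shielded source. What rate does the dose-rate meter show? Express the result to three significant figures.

Distance alone: (1.00/5.16)² = 0.03756, so 3960 × 0.03756 = 148.7 mSv/h.
Shield: 5.10/8.20 = 0.6220 half-value layers → attenuation 2^(−0.6220) = 0.6498.
Combined: 148.7 × 0.6498 = 96.63 mSv/h.

96.6 mSv/h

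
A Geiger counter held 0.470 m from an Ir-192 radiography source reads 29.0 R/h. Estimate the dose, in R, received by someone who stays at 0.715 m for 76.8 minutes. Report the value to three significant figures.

Applying the 1/r² law, rate at 0.715 m:
29.0 × (0.470/0.715)² = 29.0 × 0.4321 = 12.53 R/h.
Dose = rate × time = 12.53 R/h × 1.280 h = 16.04 R.

16.0 R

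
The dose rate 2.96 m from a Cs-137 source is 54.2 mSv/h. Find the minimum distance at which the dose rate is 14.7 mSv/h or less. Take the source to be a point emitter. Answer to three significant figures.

Using I₁d₁² = I₂d₂², d₂ = d₁·√(I₁/I₂).
I₁/I₂ = 54.2/14.7 = 3.687, so d₂ = 2.96 × √3.687 = 5.684 m.

5.68 m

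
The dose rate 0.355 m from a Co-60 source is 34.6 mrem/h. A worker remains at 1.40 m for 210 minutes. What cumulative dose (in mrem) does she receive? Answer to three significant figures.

7.79 mrem

Applying the 1/r² law, rate at 1.40 m:
(0.355/1.40)² = 0.06430, so 34.6 × 0.06430 = 2.225 mrem/h.
Dose = rate × time = 2.225 mrem/h × 3.500 h = 7.788 mrem.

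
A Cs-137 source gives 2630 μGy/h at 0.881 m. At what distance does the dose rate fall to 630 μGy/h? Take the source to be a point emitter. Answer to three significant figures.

1.80 m

Applying the 1/r² law, d₂ = d₁·√(I₁/I₂).
I₁/I₂ = 2630/630 = 4.175, so d₂ = 0.881 × √4.175 = 1.800 m.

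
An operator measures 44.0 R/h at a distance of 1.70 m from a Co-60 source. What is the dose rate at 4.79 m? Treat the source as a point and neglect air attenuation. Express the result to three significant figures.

5.54 R/h

Using I₁d₁² = I₂d₂², the rate at 4.79 m is
44.0 × (1.70/4.79)² = 44.0 × 0.1260 = 5.544 R/h.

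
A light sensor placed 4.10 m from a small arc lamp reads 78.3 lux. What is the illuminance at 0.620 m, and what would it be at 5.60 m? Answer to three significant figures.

3420 lux; 42.0 lux

Intensity scales as (d₁/d₂)², so
At 0.620 m: (4.10/0.620)² = 43.73, so 78.3 × 43.73 = 3424 lux
At 5.60 m: (0.620/5.60)² = 0.01226, so 3424 × 0.01226 = 41.98 lux.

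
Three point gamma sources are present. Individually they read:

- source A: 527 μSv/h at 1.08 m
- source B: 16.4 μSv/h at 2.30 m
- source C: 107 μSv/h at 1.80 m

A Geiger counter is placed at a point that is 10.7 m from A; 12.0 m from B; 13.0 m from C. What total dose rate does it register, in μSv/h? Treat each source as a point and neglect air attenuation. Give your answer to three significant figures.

8.02 μSv/h

Each source contributes Iᵢ·(dᵢ/rᵢ)²; contributions add.
A: 527 × (1.08/10.7)² = 5.369 μSv/h
B: 16.4 × (2.30/12.0)² = 0.6025 μSv/h
C: 107 × (1.80/13.0)² = 2.051 μSv/h
Total = 5.369 + 0.6025 + 2.051 = 8.023 μSv/h.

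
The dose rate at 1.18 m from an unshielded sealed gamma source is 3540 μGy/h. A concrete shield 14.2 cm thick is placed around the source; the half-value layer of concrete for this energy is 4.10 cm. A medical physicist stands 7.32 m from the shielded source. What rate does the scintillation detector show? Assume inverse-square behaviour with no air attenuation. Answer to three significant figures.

Distance alone: (1.18/7.32)² = 0.02599, so 3540 × 0.02599 = 92.00 μGy/h.
Shield: 14.2/4.10 = 3.463 half-value layers → attenuation 2^(−3.463) = 0.09068.
Combined: 92.00 × 0.09068 = 8.343 μGy/h.

8.34 μGy/h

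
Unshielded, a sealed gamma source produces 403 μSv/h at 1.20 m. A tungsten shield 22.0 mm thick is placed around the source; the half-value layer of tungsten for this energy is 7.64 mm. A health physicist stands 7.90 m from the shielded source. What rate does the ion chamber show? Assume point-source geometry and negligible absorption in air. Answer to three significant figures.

1.26 μSv/h

Distance alone: 403 × (1.20/7.90)² = 403 × 0.02307 = 9.297 μSv/h.
Shield: 22.0/7.64 = 2.880 half-value layers → attenuation 2^(−2.880) = 0.1358.
Combined: 9.297 × 0.1358 = 1.263 μSv/h.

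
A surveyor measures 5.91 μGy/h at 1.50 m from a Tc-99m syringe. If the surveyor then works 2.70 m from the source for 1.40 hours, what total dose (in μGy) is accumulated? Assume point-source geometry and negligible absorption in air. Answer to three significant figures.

2.55 μGy

Applying the 1/r² law, rate at 2.70 m:
5.91 × (1.50/2.70)² = 5.91 × 0.3086 = 1.824 μGy/h.
Dose = rate × time = 1.824 μGy/h × 1.400 h = 2.554 μGy.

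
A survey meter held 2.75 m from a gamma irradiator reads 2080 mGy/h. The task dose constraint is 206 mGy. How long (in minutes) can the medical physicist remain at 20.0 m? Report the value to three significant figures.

314 min

Since intensity falls as 1/r², rate at 20.0 m:
(2.75/20.0)² = 0.01891, so 2080 × 0.01891 = 39.33 mGy/h.
Stay time = 206 mGy ÷ 39.33 mGy/h = 5.238 h = 314.3 min.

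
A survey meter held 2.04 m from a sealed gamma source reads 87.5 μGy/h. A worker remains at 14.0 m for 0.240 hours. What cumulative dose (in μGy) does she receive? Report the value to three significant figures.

0.446 μGy

Since intensity falls as 1/r², rate at 14.0 m:
87.5 × (2.04/14.0)² = 87.5 × 0.02123 = 1.858 μGy/h.
Dose = rate × time = 1.858 μGy/h × 0.2400 h = 0.4459 μGy.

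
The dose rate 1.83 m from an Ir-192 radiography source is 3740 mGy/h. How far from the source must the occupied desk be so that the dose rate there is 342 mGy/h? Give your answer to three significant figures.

6.05 m

By the inverse-square law, d₂ = d₁·√(I₁/I₂).
I₁/I₂ = 3740/342 = 10.94, so d₂ = 1.83 × √10.94 = 6.053 m.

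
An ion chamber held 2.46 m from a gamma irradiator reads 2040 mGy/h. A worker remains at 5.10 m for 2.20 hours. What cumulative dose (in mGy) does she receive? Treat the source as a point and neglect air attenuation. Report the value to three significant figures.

Applying the 1/r² law, rate at 5.10 m:
(2.46/5.10)² = 0.2327, so 2040 × 0.2327 = 474.7 mGy/h.
Dose = rate × time = 474.7 mGy/h × 2.200 h = 1044 mGy.

1040 mGy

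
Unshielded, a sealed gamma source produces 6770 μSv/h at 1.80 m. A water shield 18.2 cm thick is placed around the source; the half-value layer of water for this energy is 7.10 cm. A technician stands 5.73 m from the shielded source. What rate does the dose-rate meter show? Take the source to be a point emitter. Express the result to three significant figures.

113 μSv/h

Distance alone: (1.80/5.73)² = 0.09868, so 6770 × 0.09868 = 668.1 μSv/h.
Shield: 18.2/7.10 = 2.563 half-value layers → attenuation 2^(−2.563) = 0.1692.
Combined: 668.1 × 0.1692 = 113.0 μSv/h.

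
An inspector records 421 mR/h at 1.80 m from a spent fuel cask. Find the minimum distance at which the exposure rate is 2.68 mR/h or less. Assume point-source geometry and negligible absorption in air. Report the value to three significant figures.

Since intensity falls as 1/r², d₂ = d₁·√(I₁/I₂).
I₁/I₂ = 421/2.68 = 157.1, so d₂ = 1.80 × √157.1 = 22.56 m.

22.6 m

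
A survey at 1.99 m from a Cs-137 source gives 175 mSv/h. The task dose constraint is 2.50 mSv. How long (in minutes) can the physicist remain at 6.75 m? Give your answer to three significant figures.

9.86 min

By the inverse-square law, rate at 6.75 m:
175 × (1.99/6.75)² = 175 × 0.08692 = 15.21 mSv/h.
Stay time = 2.50 mSv ÷ 15.21 mSv/h = 0.1644 h = 9.864 min.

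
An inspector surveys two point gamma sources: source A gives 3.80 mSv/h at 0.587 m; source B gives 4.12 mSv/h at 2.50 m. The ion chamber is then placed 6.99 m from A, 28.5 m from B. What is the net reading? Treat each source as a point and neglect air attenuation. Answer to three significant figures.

0.0585 mSv/h

Each source contributes Iᵢ·(dᵢ/rᵢ)²; contributions add.
A: 3.80 × (0.587/6.99)² = 0.02680 mSv/h
B: 4.12 × (2.50/28.5)² = 0.03170 mSv/h
Total = 0.02680 + 0.03170 = 0.05850 mSv/h.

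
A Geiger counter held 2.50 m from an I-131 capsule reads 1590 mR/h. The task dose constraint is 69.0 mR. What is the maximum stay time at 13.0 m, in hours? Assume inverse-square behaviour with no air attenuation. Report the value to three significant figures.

1.17 h

Intensity scales as (d₁/d₂)², so rate at 13.0 m:
1590 × (2.50/13.0)² = 1590 × 0.03698 = 58.80 mR/h.
Stay time = 69.0 mR ÷ 58.80 mR/h = 1.173 h.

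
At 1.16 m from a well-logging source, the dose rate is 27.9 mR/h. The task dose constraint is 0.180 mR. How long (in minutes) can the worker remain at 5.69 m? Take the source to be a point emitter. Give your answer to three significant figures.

9.31 min

Using I₁d₁² = I₂d₂², rate at 5.69 m:
27.9 × (1.16/5.69)² = 27.9 × 0.04156 = 1.160 mR/h.
Stay time = 0.180 mR ÷ 1.160 mR/h = 0.1552 h = 9.312 min.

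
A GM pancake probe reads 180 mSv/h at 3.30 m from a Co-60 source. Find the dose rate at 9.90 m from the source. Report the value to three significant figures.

Applying the 1/r² law, the rate at 9.90 m is
180 × (3.30/9.90)² = 180 × 0.1111 = 20.00 mSv/h.

20.0 mSv/h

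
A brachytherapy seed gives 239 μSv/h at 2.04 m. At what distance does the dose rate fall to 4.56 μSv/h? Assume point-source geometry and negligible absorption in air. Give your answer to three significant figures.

By the inverse-square law, d₂ = d₁·√(I₁/I₂).
I₁/I₂ = 239/4.56 = 52.41, so d₂ = 2.04 × √52.41 = 14.77 m.

14.8 m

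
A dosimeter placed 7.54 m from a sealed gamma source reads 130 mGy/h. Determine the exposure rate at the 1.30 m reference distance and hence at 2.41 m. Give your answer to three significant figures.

4370 mGy/h; 1270 mGy/h

Intensity scales as (d₁/d₂)², so
At 1.30 m: (7.54/1.30)² = 33.64, so 130 × 33.64 = 4373 mGy/h
At 2.41 m: 4373 × (1.30/2.41)² = 4373 × 0.2910 = 1273 mGy/h.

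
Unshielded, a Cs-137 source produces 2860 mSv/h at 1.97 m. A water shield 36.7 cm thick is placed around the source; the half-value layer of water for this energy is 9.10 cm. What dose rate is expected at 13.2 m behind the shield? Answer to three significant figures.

3.89 mSv/h

Distance alone: 2860 × (1.97/13.2)² = 2860 × 0.02227 = 63.69 mSv/h.
Shield: 36.7/9.10 = 4.033 half-value layers → attenuation 2^(−4.033) = 0.06109.
Combined: 63.69 × 0.06109 = 3.891 mSv/h.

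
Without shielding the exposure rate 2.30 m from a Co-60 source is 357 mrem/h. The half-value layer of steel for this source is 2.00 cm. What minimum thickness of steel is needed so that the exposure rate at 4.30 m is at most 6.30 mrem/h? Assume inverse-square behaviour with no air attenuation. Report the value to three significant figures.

8.04 cm

At 4.30 m, distance alone gives 357 × (2.30/4.30)² = 357 × 0.2861 = 102.1 mrem/h.
Further attenuation needed: 102.1/6.30 = 16.21.
n = log₂(16.21) = 4.019 half-value layers.
Thickness = 4.019 × 2.00 cm = 8.038 cm.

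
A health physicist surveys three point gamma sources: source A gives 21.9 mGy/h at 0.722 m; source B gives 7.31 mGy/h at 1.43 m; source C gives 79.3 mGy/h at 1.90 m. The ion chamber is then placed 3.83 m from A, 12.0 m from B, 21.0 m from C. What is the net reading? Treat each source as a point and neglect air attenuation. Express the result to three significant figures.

By superposition, sum each source's inverse-square contribution:
A: 21.9 × (0.722/3.83)² = 0.7783 mGy/h
B: 7.31 × (1.43/12.0)² = 0.1038 mGy/h
C: 79.3 × (1.90/21.0)² = 0.6491 mGy/h
Total = 0.7783 + 0.1038 + 0.6491 = 1.531 mGy/h.

1.53 mGy/h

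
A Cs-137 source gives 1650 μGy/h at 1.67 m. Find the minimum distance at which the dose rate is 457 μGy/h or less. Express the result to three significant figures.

3.17 m

Intensity scales as (d₁/d₂)², so d₂ = d₁·√(I₁/I₂).
I₁/I₂ = 1650/457 = 3.611, so d₂ = 1.67 × √3.611 = 3.173 m.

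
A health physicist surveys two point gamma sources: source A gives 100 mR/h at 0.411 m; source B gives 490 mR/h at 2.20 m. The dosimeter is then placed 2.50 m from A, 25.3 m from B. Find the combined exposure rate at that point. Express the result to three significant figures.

Each source contributes Iᵢ·(dᵢ/rᵢ)²; contributions add.
A: 100 × (0.411/2.50)² = 2.703 mR/h
B: 490 × (2.20/25.3)² = 3.705 mR/h
Total = 2.703 + 3.705 = 6.408 mR/h.

6.41 mR/h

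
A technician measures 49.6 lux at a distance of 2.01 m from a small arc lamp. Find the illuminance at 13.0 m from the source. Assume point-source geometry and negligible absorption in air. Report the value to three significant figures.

1.19 lux

Applying the 1/r² law, the rate at 13.0 m is
(2.01/13.0)² = 0.02391, so 49.6 × 0.02391 = 1.186 lux.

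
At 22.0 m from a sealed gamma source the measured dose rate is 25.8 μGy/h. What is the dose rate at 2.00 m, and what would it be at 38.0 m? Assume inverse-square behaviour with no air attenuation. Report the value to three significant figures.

3120 μGy/h; 8.65 μGy/h

Since intensity falls as 1/r²,
At 2.00 m: (22.0/2.00)² = 121.0, so 25.8 × 121.0 = 3122 μGy/h
At 38.0 m: 3122 × (2.00/38.0)² = 3122 × 0.002770 = 8.648 μGy/h.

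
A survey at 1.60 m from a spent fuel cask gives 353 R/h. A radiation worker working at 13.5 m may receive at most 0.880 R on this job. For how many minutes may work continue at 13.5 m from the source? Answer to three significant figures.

10.6 min

Using I₁d₁² = I₂d₂², rate at 13.5 m:
(1.60/13.5)² = 0.01405, so 353 × 0.01405 = 4.960 R/h.
Stay time = 0.880 R ÷ 4.960 R/h = 0.1774 h = 10.64 min.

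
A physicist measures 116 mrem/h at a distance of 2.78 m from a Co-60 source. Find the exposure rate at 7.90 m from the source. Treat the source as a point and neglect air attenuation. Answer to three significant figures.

14.4 mrem/h

By the inverse-square law, the rate at 7.90 m is
(2.78/7.90)² = 0.1238, so 116 × 0.1238 = 14.36 mrem/h.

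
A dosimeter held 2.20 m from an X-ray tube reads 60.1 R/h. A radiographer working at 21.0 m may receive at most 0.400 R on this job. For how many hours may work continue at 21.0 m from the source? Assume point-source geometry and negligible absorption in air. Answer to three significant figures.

0.606 h

Using I₁d₁² = I₂d₂², rate at 21.0 m:
60.1 × (2.20/21.0)² = 60.1 × 0.01098 = 0.6599 R/h.
Stay time = 0.400 R ÷ 0.6599 R/h = 0.6062 h.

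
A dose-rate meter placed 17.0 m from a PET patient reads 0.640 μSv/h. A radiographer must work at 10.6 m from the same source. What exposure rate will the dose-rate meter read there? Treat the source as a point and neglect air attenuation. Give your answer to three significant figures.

1.65 μSv/h

Intensity scales as (d₁/d₂)², so scaling from 17.0 m to 10.6 m:
0.640 × (17.0/10.6)² = 0.640 × 2.572 = 1.646 μSv/h.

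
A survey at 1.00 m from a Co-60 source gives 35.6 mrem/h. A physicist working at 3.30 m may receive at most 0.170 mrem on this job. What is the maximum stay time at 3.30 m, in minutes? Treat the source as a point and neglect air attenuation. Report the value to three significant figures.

3.12 min

Applying the 1/r² law, rate at 3.30 m:
(1.00/3.30)² = 0.09183, so 35.6 × 0.09183 = 3.269 mrem/h.
Stay time = 0.170 mrem ÷ 3.269 mrem/h = 0.05200 h = 3.120 min.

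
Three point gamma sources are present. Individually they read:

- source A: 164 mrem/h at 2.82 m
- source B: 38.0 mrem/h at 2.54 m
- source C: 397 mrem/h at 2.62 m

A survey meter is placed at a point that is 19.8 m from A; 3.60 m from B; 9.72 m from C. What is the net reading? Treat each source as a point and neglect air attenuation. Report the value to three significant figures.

51.1 mrem/h

Each source contributes Iᵢ·(dᵢ/rᵢ)²; contributions add.
A: 164 × (2.82/19.8)² = 3.327 mrem/h
B: 38.0 × (2.54/3.60)² = 18.92 mrem/h
C: 397 × (2.62/9.72)² = 28.84 mrem/h
Total = 3.327 + 18.92 + 28.84 = 51.09 mrem/h.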